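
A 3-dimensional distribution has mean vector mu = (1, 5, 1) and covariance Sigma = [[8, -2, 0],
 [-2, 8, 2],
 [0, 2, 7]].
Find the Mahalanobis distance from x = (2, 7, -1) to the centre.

Step 1 — centre the observation: (x - mu) = (1, 2, -2).

Step 2 — invert Sigma (cofactor / det for 3×3, or solve directly):
  Sigma^{-1} = [[0.134, 0.0361, -0.0103],
 [0.0361, 0.1443, -0.0412],
 [-0.0103, -0.0412, 0.1546]].

Step 3 — form the quadratic (x - mu)^T · Sigma^{-1} · (x - mu):
  Sigma^{-1} · (x - mu) = (0.2268, 0.4072, -0.4021).
  (x - mu)^T · [Sigma^{-1} · (x - mu)] = (1)·(0.2268) + (2)·(0.4072) + (-2)·(-0.4021) = 1.8454.

Step 4 — take square root: d = √(1.8454) ≈ 1.3584.

d(x, mu) = √(1.8454) ≈ 1.3584


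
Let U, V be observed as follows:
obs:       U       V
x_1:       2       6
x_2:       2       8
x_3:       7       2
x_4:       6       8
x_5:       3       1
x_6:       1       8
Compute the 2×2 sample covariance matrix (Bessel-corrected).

Step 1 — column means:
  mean(U) = (2 + 2 + 7 + 6 + 3 + 1) / 6 = 21/6 = 3.5
  mean(V) = (6 + 8 + 2 + 8 + 1 + 8) / 6 = 33/6 = 5.5

Step 2 — sample covariance S[i,j] = (1/(n-1)) · Σ_k (x_{k,i} - mean_i) · (x_{k,j} - mean_j), with n-1 = 5.
  S[U,U] = ((-1.5)·(-1.5) + (-1.5)·(-1.5) + (3.5)·(3.5) + (2.5)·(2.5) + (-0.5)·(-0.5) + (-2.5)·(-2.5)) / 5 = 29.5/5 = 5.9
  S[U,V] = ((-1.5)·(0.5) + (-1.5)·(2.5) + (3.5)·(-3.5) + (2.5)·(2.5) + (-0.5)·(-4.5) + (-2.5)·(2.5)) / 5 = -14.5/5 = -2.9
  S[V,V] = ((0.5)·(0.5) + (2.5)·(2.5) + (-3.5)·(-3.5) + (2.5)·(2.5) + (-4.5)·(-4.5) + (2.5)·(2.5)) / 5 = 51.5/5 = 10.3

S is symmetric (S[j,i] = S[i,j]). Assembling:

S = [[5.9, -2.9],
 [-2.9, 10.3]]


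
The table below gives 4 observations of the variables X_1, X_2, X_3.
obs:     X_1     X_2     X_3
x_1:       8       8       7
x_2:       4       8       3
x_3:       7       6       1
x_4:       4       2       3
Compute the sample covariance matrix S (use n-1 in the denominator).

Step 1 — column means:
  mean(X_1) = (8 + 4 + 7 + 4) / 4 = 23/4 = 5.75
  mean(X_2) = (8 + 8 + 6 + 2) / 4 = 24/4 = 6
  mean(X_3) = (7 + 3 + 1 + 3) / 4 = 14/4 = 3.5

Step 2 — sample covariance S[i,j] = (1/(n-1)) · Σ_k (x_{k,i} - mean_i) · (x_{k,j} - mean_j), with n-1 = 3.
  S[X_1,X_1] = ((2.25)·(2.25) + (-1.75)·(-1.75) + (1.25)·(1.25) + (-1.75)·(-1.75)) / 3 = 12.75/3 = 4.25
  S[X_1,X_2] = ((2.25)·(2) + (-1.75)·(2) + (1.25)·(0) + (-1.75)·(-4)) / 3 = 8/3 = 2.6667
  S[X_1,X_3] = ((2.25)·(3.5) + (-1.75)·(-0.5) + (1.25)·(-2.5) + (-1.75)·(-0.5)) / 3 = 6.5/3 = 2.1667
  S[X_2,X_2] = ((2)·(2) + (2)·(2) + (0)·(0) + (-4)·(-4)) / 3 = 24/3 = 8
  S[X_2,X_3] = ((2)·(3.5) + (2)·(-0.5) + (0)·(-2.5) + (-4)·(-0.5)) / 3 = 8/3 = 2.6667
  S[X_3,X_3] = ((3.5)·(3.5) + (-0.5)·(-0.5) + (-2.5)·(-2.5) + (-0.5)·(-0.5)) / 3 = 19/3 = 6.3333

S is symmetric (S[j,i] = S[i,j]). Assembling:

S = [[4.25, 2.6667, 2.1667],
 [2.6667, 8, 2.6667],
 [2.1667, 2.6667, 6.3333]]


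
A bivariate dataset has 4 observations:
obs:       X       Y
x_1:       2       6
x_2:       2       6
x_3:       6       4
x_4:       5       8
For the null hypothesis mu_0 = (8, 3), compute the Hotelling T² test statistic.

Step 1 — sample mean vector:
  mean(X) = (2 + 2 + 6 + 5) / 4 = 15/4 = 3.75
  mean(Y) = (6 + 6 + 4 + 8) / 4 = 24/4 = 6
  x̄ = (3.75, 6),  deviation x̄ - mu_0 = (3.75, 6) - (8, 3) = (-4.25, 3).

Step 2 — sample covariance matrix, S[i,j] = (1/(n-1)) · Σ_k (x_{k,i} - mean_i) · (x_{k,j} - mean_j), divisor n-1 = 3:
  S[X,X] = ((-1.75)·(-1.75) + (-1.75)·(-1.75) + (2.25)·(2.25) + (1.25)·(1.25)) / 3 = 12.75/3 = 4.25
  S[X,Y] = ((-1.75)·(0) + (-1.75)·(0) + (2.25)·(-2) + (1.25)·(2)) / 3 = -2/3 = -0.6667
  S[Y,Y] = ((0)·(0) + (0)·(0) + (-2)·(-2) + (2)·(2)) / 3 = 8/3 = 2.6667
  S = [[4.25, -0.6667],
 [-0.6667, 2.6667]].

Step 3 — invert S. det(S) = 4.25·2.6667 - (-0.6667)² = 10.8889.
  S^{-1} = (1/det) · [[d, -b], [-b, a]] = [[0.2449, 0.0612],
 [0.0612, 0.3903]].

Step 4 — quadratic form (x̄ - mu_0)^T · S^{-1} · (x̄ - mu_0):
  S^{-1} · (x̄ - mu_0) = (-0.8571, 0.9107),
  (x̄ - mu_0)^T · [...] = (-4.25)·(-0.8571) + (3)·(0.9107) = 6.375.

Step 5 — scale by n: T² = 4 · 6.375 = 25.5.

T² ≈ 25.5


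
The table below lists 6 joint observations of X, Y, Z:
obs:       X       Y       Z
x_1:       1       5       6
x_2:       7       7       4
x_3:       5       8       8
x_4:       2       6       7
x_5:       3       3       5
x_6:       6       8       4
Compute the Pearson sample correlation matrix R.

Step 1 — column means:
  mean(X) = (1 + 7 + 5 + 2 + 3 + 6) / 6 = 24/6 = 4
  mean(Y) = (5 + 7 + 8 + 6 + 3 + 8) / 6 = 37/6 = 6.1667
  mean(Z) = (6 + 4 + 8 + 7 + 5 + 4) / 6 = 34/6 = 5.6667

Step 2 — sample variances and covariances s[i,j] = (1/(n-1)) · Σ_k (x_{k,i} - mean_i) · (x_{k,j} - mean_j), with n-1 = 5:
  s[X,X] = ((-3)·(-3) + (3)·(3) + (1)·(1) + (-2)·(-2) + (-1)·(-1) + (2)·(2)) / 5 = 28/5 = 5.6
  s[X,Y] = ((-3)·(-1.1667) + (3)·(0.8333) + (1)·(1.8333) + (-2)·(-0.1667) + (-1)·(-3.1667) + (2)·(1.8333)) / 5 = 15/5 = 3
  s[X,Z] = ((-3)·(0.3333) + (3)·(-1.6667) + (1)·(2.3333) + (-2)·(1.3333) + (-1)·(-0.6667) + (2)·(-1.6667)) / 5 = -9/5 = -1.8
  s[Y,Y] = ((-1.1667)·(-1.1667) + (0.8333)·(0.8333) + (1.8333)·(1.8333) + (-0.1667)·(-0.1667) + (-3.1667)·(-3.1667) + (1.8333)·(1.8333)) / 5 = 18.8333/5 = 3.7667
  s[Y,Z] = ((-1.1667)·(0.3333) + (0.8333)·(-1.6667) + (1.8333)·(2.3333) + (-0.1667)·(1.3333) + (-3.1667)·(-0.6667) + (1.8333)·(-1.6667)) / 5 = 1.3333/5 = 0.2667
  s[Z,Z] = ((0.3333)·(0.3333) + (-1.6667)·(-1.6667) + (2.3333)·(2.3333) + (1.3333)·(1.3333) + (-0.6667)·(-0.6667) + (-1.6667)·(-1.6667)) / 5 = 13.3333/5 = 2.6667
  Sample standard deviations s_i = √(s[i,i]):
  s(X) = √(5.6) = 2.3664
  s(Y) = √(3.7667) = 1.9408
  s(Z) = √(2.6667) = 1.633

Step 3 — r_{ij} = s_{ij} / (s_i · s_j):
  r[X,X] = 1 (diagonal).
  r[X,Y] = 3 / (2.3664 · 1.9408) = 3 / 4.5927 = 0.6532
  r[X,Z] = -1.8 / (2.3664 · 1.633) = -1.8 / 3.8644 = -0.4658
  r[Y,Y] = 1 (diagonal).
  r[Y,Z] = 0.2667 / (1.9408 · 1.633) = 0.2667 / 3.1693 = 0.0841
  r[Z,Z] = 1 (diagonal).

R is symmetric with unit diagonal. Assembling:

R = [[1, 0.6532, -0.4658],
 [0.6532, 1, 0.0841],
 [-0.4658, 0.0841, 1]]


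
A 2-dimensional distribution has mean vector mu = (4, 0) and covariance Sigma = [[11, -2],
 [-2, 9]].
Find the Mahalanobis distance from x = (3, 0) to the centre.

Step 1 — centre the observation: (x - mu) = (-1, 0).

Step 2 — invert Sigma. det(Sigma) = 11·9 - (-2)² = 95.
  Sigma^{-1} = (1/det) · [[d, -b], [-b, a]] = [[0.0947, 0.0211],
 [0.0211, 0.1158]].

Step 3 — form the quadratic (x - mu)^T · Sigma^{-1} · (x - mu):
  Sigma^{-1} · (x - mu) = (-0.0947, -0.0211).
  (x - mu)^T · [Sigma^{-1} · (x - mu)] = (-1)·(-0.0947) + (0)·(-0.0211) = 0.0947.

Step 4 — take square root: d = √(0.0947) ≈ 0.3078.

d(x, mu) = √(0.0947) ≈ 0.3078


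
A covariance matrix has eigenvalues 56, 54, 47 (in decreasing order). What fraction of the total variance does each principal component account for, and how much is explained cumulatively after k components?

Step 1 — total variance = trace(Sigma) = Σ λ_i = 56 + 54 + 47 = 157.

Step 2 — fraction explained by component i = λ_i / Σ λ:
  PC1: 56/157 = 0.3567
  PC2: 54/157 = 0.3439
  PC3: 47/157 = 0.2994

Step 3 — cumulative fraction after k components = (λ_1 + ... + λ_k) / Σ λ:
  k = 1: 56/157 = 0.3567
  k = 2: (56 + 54)/157 = 110/157 = 0.7006
  k = 3: (56 + 54 + 47)/157 = 157/157 = 1

Summary (fraction, with percent):

explained: PC1 0.3567 (35.67%), PC2 0.3439 (34.39%), PC3 0.2994 (29.94%);  cumulative: 0.3567, 0.7006, 1


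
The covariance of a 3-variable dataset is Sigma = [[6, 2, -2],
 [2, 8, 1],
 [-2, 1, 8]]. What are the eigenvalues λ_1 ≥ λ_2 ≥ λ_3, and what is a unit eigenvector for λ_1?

Step 1 — characteristic polynomial p(λ) = det(λI - Sigma) = λ³ - tr·λ² + c_1·λ - det, where tr = trace, c_1 = sum of the principal 2×2 minors, det = det(Sigma):
  tr = 6 + 8 + 8 = 22,
  c_1 = (6·8 - (2)²) + (6·8 - (-2)²) + (8·8 - (1)²) = 44 + 44 + 63 = 151,
  det = 6·(8·8 - (1)²) - (2)·((2)·8 - (1)·(-2)) + (-2)·((2)·(1) - 8·(-2)) = 6·(63) - (2)·(18) + (-2)·(18) = 306.
  So p(λ) = λ³ - 22λ² + 151λ - 306.
Step 2 — look for an integer root (rational root theorem: any rational root is an integer divisor of 306). Testing λ = 9:
  p(9) = 729 - 1782 + 1359 - 306 = 0  ✓
  Dividing out (λ - 9): p(λ) = (λ - 9)(λ² - 13λ + 34).
Step 3 — remaining eigenvalues from the quadratic λ² - 13λ + 34 = 0:
  Δ = 13² - 4·34 = 169 - 136 = 33,  λ = (13 ± √33)/2 = (13 ± 5.7446)/2 ≈ 9.3723 or 3.6277.
  Sorted: λ_1 = 9.3723,  λ_2 = 9,  λ_3 = 3.6277  (check: sum = 22 = tr ✓).

Step 4 — unit eigenvector for λ_1 ≈ 9.3723: v spans the null space of (Sigma - λ_1 I), whose rows are
  r_1 = (-3.3723, 2, -2),  r_2 = (2, -1.3723, 1),  r_3 = (-2, 1, -1.3723).
  v is orthogonal to every row, so take v ∝ r_1 × r_2 = ((2)·(1) - (-2)·(-1.3723), (-2)·(2) - (-3.3723)·(1), (-3.3723)·(-1.3723) - (2)·(2)) ≈ (-0.7446, -0.6277, 0.6277).
  Rescale (multiply by -1 so the first nonzero entry is positive): u = (0.7446, 0.6277, -0.6277).
  ||u|| = √((0.7446)² + (0.6277)² + (-0.6277)²) = √(1.3424) ≈ 1.1586,  v_1 = u/||u|| ≈ (0.6426, 0.5418, -0.5418) (||v_1|| = 1).

λ_1 = 9.3723,  λ_2 = 9,  λ_3 = 3.6277;  v_1 ≈ (0.6426, 0.5418, -0.5418)


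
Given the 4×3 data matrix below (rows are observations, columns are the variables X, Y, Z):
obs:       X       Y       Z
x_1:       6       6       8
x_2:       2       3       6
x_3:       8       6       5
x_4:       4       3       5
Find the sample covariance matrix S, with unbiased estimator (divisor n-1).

Step 1 — column means:
  mean(X) = (6 + 2 + 8 + 4) / 4 = 20/4 = 5
  mean(Y) = (6 + 3 + 6 + 3) / 4 = 18/4 = 4.5
  mean(Z) = (8 + 6 + 5 + 5) / 4 = 24/4 = 6

Step 2 — sample covariance S[i,j] = (1/(n-1)) · Σ_k (x_{k,i} - mean_i) · (x_{k,j} - mean_j), with n-1 = 3.
  S[X,X] = ((1)·(1) + (-3)·(-3) + (3)·(3) + (-1)·(-1)) / 3 = 20/3 = 6.6667
  S[X,Y] = ((1)·(1.5) + (-3)·(-1.5) + (3)·(1.5) + (-1)·(-1.5)) / 3 = 12/3 = 4
  S[X,Z] = ((1)·(2) + (-3)·(0) + (3)·(-1) + (-1)·(-1)) / 3 = 0/3 = 0
  S[Y,Y] = ((1.5)·(1.5) + (-1.5)·(-1.5) + (1.5)·(1.5) + (-1.5)·(-1.5)) / 3 = 9/3 = 3
  S[Y,Z] = ((1.5)·(2) + (-1.5)·(0) + (1.5)·(-1) + (-1.5)·(-1)) / 3 = 3/3 = 1
  S[Z,Z] = ((2)·(2) + (0)·(0) + (-1)·(-1) + (-1)·(-1)) / 3 = 6/3 = 2

S is symmetric (S[j,i] = S[i,j]). Assembling:

S = [[6.6667, 4, 0],
 [4, 3, 1],
 [0, 1, 2]]


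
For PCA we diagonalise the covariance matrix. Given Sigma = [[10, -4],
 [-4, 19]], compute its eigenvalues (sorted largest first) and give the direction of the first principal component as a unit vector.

Step 1 — characteristic polynomial of 2×2 Sigma:
  det(Sigma - λI) = λ² - trace · λ + det = 0.
  trace = 10 + 19 = 29, det = 10·19 - (-4)² = 174.
Step 2 — discriminant:
  Δ = trace² - 4·det = 841 - 696 = 145.
Step 3 — eigenvalues:
  λ = (trace ± √Δ)/2 = (29 ± 12.0416)/2,
  λ_1 = 20.5208,  λ_2 = 8.4792.

Step 4 — unit eigenvector for λ_1: solve (Sigma - λ_1 I)v = 0. First row:
  (10 - 20.5208)·v_x + (-4)·v_y = 0, i.e. (-10.5208)·v_x + (-4)·v_y = 0,
  so v ∝ (b, λ_1 - a) = (-4, 10.5208); multiply by -1 so the first entry is positive: u = (4, -10.5208).
  ||u|| = √((4)² + (-10.5208)²) = √(126.6872) ≈ 11.2555,
  v_1 = u/||u|| ≈ (0.3554, -0.9347) (||v_1|| = 1).

λ_1 = 20.5208,  λ_2 = 8.4792;  v_1 ≈ (0.3554, -0.9347)


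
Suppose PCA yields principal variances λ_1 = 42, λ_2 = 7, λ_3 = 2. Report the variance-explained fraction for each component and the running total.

Step 1 — total variance = trace(Sigma) = Σ λ_i = 42 + 7 + 2 = 51.

Step 2 — fraction explained by component i = λ_i / Σ λ:
  PC1: 42/51 = 0.8235
  PC2: 7/51 = 0.1373
  PC3: 2/51 = 0.0392

Step 3 — cumulative fraction after k components = (λ_1 + ... + λ_k) / Σ λ:
  k = 1: 42/51 = 0.8235
  k = 2: (42 + 7)/51 = 49/51 = 0.9608
  k = 3: (42 + 7 + 2)/51 = 51/51 = 1

Summary (fraction, with percent):

explained: PC1 0.8235 (82.35%), PC2 0.1373 (13.73%), PC3 0.0392 (3.92%);  cumulative: 0.8235, 0.9608, 1


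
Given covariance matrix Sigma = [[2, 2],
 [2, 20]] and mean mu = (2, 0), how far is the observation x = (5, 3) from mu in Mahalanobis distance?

Step 1 — centre the observation: (x - mu) = (3, 3).

Step 2 — invert Sigma. det(Sigma) = 2·20 - (2)² = 36.
  Sigma^{-1} = (1/det) · [[d, -b], [-b, a]] = [[0.5556, -0.0556],
 [-0.0556, 0.0556]].

Step 3 — form the quadratic (x - mu)^T · Sigma^{-1} · (x - mu):
  Sigma^{-1} · (x - mu) = (1.5, 0).
  (x - mu)^T · [Sigma^{-1} · (x - mu)] = (3)·(1.5) + (3)·(0) = 4.5.

Step 4 — take square root: d = √(4.5) ≈ 2.1213.

d(x, mu) = √(4.5) ≈ 2.1213


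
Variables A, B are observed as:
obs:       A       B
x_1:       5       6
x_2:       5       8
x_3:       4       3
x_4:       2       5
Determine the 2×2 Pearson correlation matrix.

Step 1 — column means:
  mean(A) = (5 + 5 + 4 + 2) / 4 = 16/4 = 4
  mean(B) = (6 + 8 + 3 + 5) / 4 = 22/4 = 5.5

Step 2 — sample variances and covariances s[i,j] = (1/(n-1)) · Σ_k (x_{k,i} - mean_i) · (x_{k,j} - mean_j), with n-1 = 3:
  s[A,A] = ((1)·(1) + (1)·(1) + (0)·(0) + (-2)·(-2)) / 3 = 6/3 = 2
  s[A,B] = ((1)·(0.5) + (1)·(2.5) + (0)·(-2.5) + (-2)·(-0.5)) / 3 = 4/3 = 1.3333
  s[B,B] = ((0.5)·(0.5) + (2.5)·(2.5) + (-2.5)·(-2.5) + (-0.5)·(-0.5)) / 3 = 13/3 = 4.3333
  Sample standard deviations s_i = √(s[i,i]):
  s(A) = √(2) = 1.4142
  s(B) = √(4.3333) = 2.0817

Step 3 — r_{ij} = s_{ij} / (s_i · s_j):
  r[A,A] = 1 (diagonal).
  r[A,B] = 1.3333 / (1.4142 · 2.0817) = 1.3333 / 2.9439 = 0.4529
  r[B,B] = 1 (diagonal).

R is symmetric with unit diagonal. Assembling:

R = [[1, 0.4529],
 [0.4529, 1]]


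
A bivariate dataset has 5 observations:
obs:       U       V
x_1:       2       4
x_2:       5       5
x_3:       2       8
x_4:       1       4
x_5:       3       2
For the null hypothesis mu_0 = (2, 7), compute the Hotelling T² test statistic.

Step 1 — sample mean vector:
  mean(U) = (2 + 5 + 2 + 1 + 3) / 5 = 13/5 = 2.6
  mean(V) = (4 + 5 + 8 + 4 + 2) / 5 = 23/5 = 4.6
  x̄ = (2.6, 4.6),  deviation x̄ - mu_0 = (2.6, 4.6) - (2, 7) = (0.6, -2.4).

Step 2 — sample covariance matrix, S[i,j] = (1/(n-1)) · Σ_k (x_{k,i} - mean_i) · (x_{k,j} - mean_j), divisor n-1 = 4:
  S[U,U] = ((-0.6)·(-0.6) + (2.4)·(2.4) + (-0.6)·(-0.6) + (-1.6)·(-1.6) + (0.4)·(0.4)) / 4 = 9.2/4 = 2.3
  S[U,V] = ((-0.6)·(-0.6) + (2.4)·(0.4) + (-0.6)·(3.4) + (-1.6)·(-0.6) + (0.4)·(-2.6)) / 4 = -0.8/4 = -0.2
  S[V,V] = ((-0.6)·(-0.6) + (0.4)·(0.4) + (3.4)·(3.4) + (-0.6)·(-0.6) + (-2.6)·(-2.6)) / 4 = 19.2/4 = 4.8
  S = [[2.3, -0.2],
 [-0.2, 4.8]].

Step 3 — invert S. det(S) = 2.3·4.8 - (-0.2)² = 11.
  S^{-1} = (1/det) · [[d, -b], [-b, a]] = [[0.4364, 0.0182],
 [0.0182, 0.2091]].

Step 4 — quadratic form (x̄ - mu_0)^T · S^{-1} · (x̄ - mu_0):
  S^{-1} · (x̄ - mu_0) = (0.2182, -0.4909),
  (x̄ - mu_0)^T · [...] = (0.6)·(0.2182) + (-2.4)·(-0.4909) = 1.3091.

Step 5 — scale by n: T² = 5 · 1.3091 = 6.5455.

T² ≈ 6.5455


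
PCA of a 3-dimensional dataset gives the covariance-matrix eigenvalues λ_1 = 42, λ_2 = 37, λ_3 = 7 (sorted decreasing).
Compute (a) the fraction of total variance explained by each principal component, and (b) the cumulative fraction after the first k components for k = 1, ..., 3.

Step 1 — total variance = trace(Sigma) = Σ λ_i = 42 + 37 + 7 = 86.

Step 2 — fraction explained by component i = λ_i / Σ λ:
  PC1: 42/86 = 0.4884
  PC2: 37/86 = 0.4302
  PC3: 7/86 = 0.0814

Step 3 — cumulative fraction after k components = (λ_1 + ... + λ_k) / Σ λ:
  k = 1: 42/86 = 0.4884
  k = 2: (42 + 37)/86 = 79/86 = 0.9186
  k = 3: (42 + 37 + 7)/86 = 86/86 = 1

Summary (fraction, with percent):

explained: PC1 0.4884 (48.84%), PC2 0.4302 (43.02%), PC3 0.0814 (8.14%);  cumulative: 0.4884, 0.9186, 1


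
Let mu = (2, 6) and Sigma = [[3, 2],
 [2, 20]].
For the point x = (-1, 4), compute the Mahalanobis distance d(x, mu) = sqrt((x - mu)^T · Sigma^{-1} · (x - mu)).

Step 1 — centre the observation: (x - mu) = (-3, -2).

Step 2 — invert Sigma. det(Sigma) = 3·20 - (2)² = 56.
  Sigma^{-1} = (1/det) · [[d, -b], [-b, a]] = [[0.3571, -0.0357],
 [-0.0357, 0.0536]].

Step 3 — form the quadratic (x - mu)^T · Sigma^{-1} · (x - mu):
  Sigma^{-1} · (x - mu) = (-1, 0).
  (x - mu)^T · [Sigma^{-1} · (x - mu)] = (-3)·(-1) + (-2)·(0) = 3.

Step 4 — take square root: d = √(3) ≈ 1.7321.

d(x, mu) = √(3) ≈ 1.7321


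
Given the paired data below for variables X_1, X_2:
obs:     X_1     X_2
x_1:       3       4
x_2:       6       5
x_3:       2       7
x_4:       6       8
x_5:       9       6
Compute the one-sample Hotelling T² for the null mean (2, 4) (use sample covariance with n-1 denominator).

Step 1 — sample mean vector:
  mean(X_1) = (3 + 6 + 2 + 6 + 9) / 5 = 26/5 = 5.2
  mean(X_2) = (4 + 5 + 7 + 8 + 6) / 5 = 30/5 = 6
  x̄ = (5.2, 6),  deviation x̄ - mu_0 = (5.2, 6) - (2, 4) = (3.2, 2).

Step 2 — sample covariance matrix, S[i,j] = (1/(n-1)) · Σ_k (x_{k,i} - mean_i) · (x_{k,j} - mean_j), divisor n-1 = 4:
  S[X_1,X_1] = ((-2.2)·(-2.2) + (0.8)·(0.8) + (-3.2)·(-3.2) + (0.8)·(0.8) + (3.8)·(3.8)) / 4 = 30.8/4 = 7.7
  S[X_1,X_2] = ((-2.2)·(-2) + (0.8)·(-1) + (-3.2)·(1) + (0.8)·(2) + (3.8)·(0)) / 4 = 2/4 = 0.5
  S[X_2,X_2] = ((-2)·(-2) + (-1)·(-1) + (1)·(1) + (2)·(2) + (0)·(0)) / 4 = 10/4 = 2.5
  S = [[7.7, 0.5],
 [0.5, 2.5]].

Step 3 — invert S. det(S) = 7.7·2.5 - (0.5)² = 19.
  S^{-1} = (1/det) · [[d, -b], [-b, a]] = [[0.1316, -0.0263],
 [-0.0263, 0.4053]].

Step 4 — quadratic form (x̄ - mu_0)^T · S^{-1} · (x̄ - mu_0):
  S^{-1} · (x̄ - mu_0) = (0.3684, 0.7263),
  (x̄ - mu_0)^T · [...] = (3.2)·(0.3684) + (2)·(0.7263) = 2.6316.

Step 5 — scale by n: T² = 5 · 2.6316 = 13.1579.

T² ≈ 13.1579


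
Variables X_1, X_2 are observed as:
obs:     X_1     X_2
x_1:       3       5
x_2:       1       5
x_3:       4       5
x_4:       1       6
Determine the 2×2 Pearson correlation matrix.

Step 1 — column means:
  mean(X_1) = (3 + 1 + 4 + 1) / 4 = 9/4 = 2.25
  mean(X_2) = (5 + 5 + 5 + 6) / 4 = 21/4 = 5.25

Step 2 — sample variances and covariances s[i,j] = (1/(n-1)) · Σ_k (x_{k,i} - mean_i) · (x_{k,j} - mean_j), with n-1 = 3:
  s[X_1,X_1] = ((0.75)·(0.75) + (-1.25)·(-1.25) + (1.75)·(1.75) + (-1.25)·(-1.25)) / 3 = 6.75/3 = 2.25
  s[X_1,X_2] = ((0.75)·(-0.25) + (-1.25)·(-0.25) + (1.75)·(-0.25) + (-1.25)·(0.75)) / 3 = -1.25/3 = -0.4167
  s[X_2,X_2] = ((-0.25)·(-0.25) + (-0.25)·(-0.25) + (-0.25)·(-0.25) + (0.75)·(0.75)) / 3 = 0.75/3 = 0.25
  Sample standard deviations s_i = √(s[i,i]):
  s(X_1) = √(2.25) = 1.5
  s(X_2) = √(0.25) = 0.5

Step 3 — r_{ij} = s_{ij} / (s_i · s_j):
  r[X_1,X_1] = 1 (diagonal).
  r[X_1,X_2] = -0.4167 / (1.5 · 0.5) = -0.4167 / 0.75 = -0.5556
  r[X_2,X_2] = 1 (diagonal).

R is symmetric with unit diagonal. Assembling:

R = [[1, -0.5556],
 [-0.5556, 1]]


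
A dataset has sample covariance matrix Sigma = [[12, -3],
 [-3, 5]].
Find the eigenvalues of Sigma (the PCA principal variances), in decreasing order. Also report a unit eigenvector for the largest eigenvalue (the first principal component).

Step 1 — characteristic polynomial of 2×2 Sigma:
  det(Sigma - λI) = λ² - trace · λ + det = 0.
  trace = 12 + 5 = 17, det = 12·5 - (-3)² = 51.
Step 2 — discriminant:
  Δ = trace² - 4·det = 289 - 204 = 85.
Step 3 — eigenvalues:
  λ = (trace ± √Δ)/2 = (17 ± 9.2195)/2,
  λ_1 = 13.1098,  λ_2 = 3.8902.

Step 4 — unit eigenvector for λ_1: solve (Sigma - λ_1 I)v = 0. First row:
  (12 - 13.1098)·v_x + (-3)·v_y = 0, i.e. (-1.1098)·v_x + (-3)·v_y = 0,
  so v ∝ (b, λ_1 - a) = (-3, 1.1098); multiply by -1 so the first entry is positive: u = (3, -1.1098).
  ||u|| = √((3)² + (-1.1098)²) = √(10.2316) ≈ 3.1987,
  v_1 = u/||u|| ≈ (0.9379, -0.3469) (||v_1|| = 1).

λ_1 = 13.1098,  λ_2 = 3.8902;  v_1 ≈ (0.9379, -0.3469)


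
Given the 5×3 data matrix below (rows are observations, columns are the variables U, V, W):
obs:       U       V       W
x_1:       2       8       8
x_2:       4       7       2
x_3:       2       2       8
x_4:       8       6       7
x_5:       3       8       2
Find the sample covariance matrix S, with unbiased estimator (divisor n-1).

Step 1 — column means:
  mean(U) = (2 + 4 + 2 + 8 + 3) / 5 = 19/5 = 3.8
  mean(V) = (8 + 7 + 2 + 6 + 8) / 5 = 31/5 = 6.2
  mean(W) = (8 + 2 + 8 + 7 + 2) / 5 = 27/5 = 5.4

Step 2 — sample covariance S[i,j] = (1/(n-1)) · Σ_k (x_{k,i} - mean_i) · (x_{k,j} - mean_j), with n-1 = 4.
  S[U,U] = ((-1.8)·(-1.8) + (0.2)·(0.2) + (-1.8)·(-1.8) + (4.2)·(4.2) + (-0.8)·(-0.8)) / 4 = 24.8/4 = 6.2
  S[U,V] = ((-1.8)·(1.8) + (0.2)·(0.8) + (-1.8)·(-4.2) + (4.2)·(-0.2) + (-0.8)·(1.8)) / 4 = 2.2/4 = 0.55
  S[U,W] = ((-1.8)·(2.6) + (0.2)·(-3.4) + (-1.8)·(2.6) + (4.2)·(1.6) + (-0.8)·(-3.4)) / 4 = -0.6/4 = -0.15
  S[V,V] = ((1.8)·(1.8) + (0.8)·(0.8) + (-4.2)·(-4.2) + (-0.2)·(-0.2) + (1.8)·(1.8)) / 4 = 24.8/4 = 6.2
  S[V,W] = ((1.8)·(2.6) + (0.8)·(-3.4) + (-4.2)·(2.6) + (-0.2)·(1.6) + (1.8)·(-3.4)) / 4 = -15.4/4 = -3.85
  S[W,W] = ((2.6)·(2.6) + (-3.4)·(-3.4) + (2.6)·(2.6) + (1.6)·(1.6) + (-3.4)·(-3.4)) / 4 = 39.2/4 = 9.8

S is symmetric (S[j,i] = S[i,j]). Assembling:

S = [[6.2, 0.55, -0.15],
 [0.55, 6.2, -3.85],
 [-0.15, -3.85, 9.8]]


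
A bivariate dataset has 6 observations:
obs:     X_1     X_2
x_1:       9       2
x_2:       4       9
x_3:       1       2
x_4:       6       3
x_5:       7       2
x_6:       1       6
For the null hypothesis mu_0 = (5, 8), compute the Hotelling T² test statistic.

Step 1 — sample mean vector:
  mean(X_1) = (9 + 4 + 1 + 6 + 7 + 1) / 6 = 28/6 = 4.6667
  mean(X_2) = (2 + 9 + 2 + 3 + 2 + 6) / 6 = 24/6 = 4
  x̄ = (4.6667, 4),  deviation x̄ - mu_0 = (4.6667, 4) - (5, 8) = (-0.3333, -4).

Step 2 — sample covariance matrix, S[i,j] = (1/(n-1)) · Σ_k (x_{k,i} - mean_i) · (x_{k,j} - mean_j), divisor n-1 = 5:
  S[X_1,X_1] = ((4.3333)·(4.3333) + (-0.6667)·(-0.6667) + (-3.6667)·(-3.6667) + (1.3333)·(1.3333) + (2.3333)·(2.3333) + (-3.6667)·(-3.6667)) / 5 = 53.3333/5 = 10.6667
  S[X_1,X_2] = ((4.3333)·(-2) + (-0.6667)·(5) + (-3.6667)·(-2) + (1.3333)·(-1) + (2.3333)·(-2) + (-3.6667)·(2)) / 5 = -18/5 = -3.6
  S[X_2,X_2] = ((-2)·(-2) + (5)·(5) + (-2)·(-2) + (-1)·(-1) + (-2)·(-2) + (2)·(2)) / 5 = 42/5 = 8.4
  S = [[10.6667, -3.6],
 [-3.6, 8.4]].

Step 3 — invert S. det(S) = 10.6667·8.4 - (-3.6)² = 76.64.
  S^{-1} = (1/det) · [[d, -b], [-b, a]] = [[0.1096, 0.047],
 [0.047, 0.1392]].

Step 4 — quadratic form (x̄ - mu_0)^T · S^{-1} · (x̄ - mu_0):
  S^{-1} · (x̄ - mu_0) = (-0.2244, -0.5724),
  (x̄ - mu_0)^T · [...] = (-0.3333)·(-0.2244) + (-4)·(-0.5724) = 2.3643.

Step 5 — scale by n: T² = 6 · 2.3643 = 14.1858.

T² ≈ 14.1858


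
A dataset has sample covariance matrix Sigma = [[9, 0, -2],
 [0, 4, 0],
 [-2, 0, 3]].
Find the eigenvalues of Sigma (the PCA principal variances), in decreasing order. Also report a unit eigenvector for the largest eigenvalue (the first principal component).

Step 1 — characteristic polynomial p(λ) = det(λI - Sigma) = λ³ - tr·λ² + c_1·λ - det, where tr = trace, c_1 = sum of the principal 2×2 minors, det = det(Sigma):
  tr = 9 + 4 + 3 = 16,
  c_1 = (9·4 - (0)²) + (9·3 - (-2)²) + (4·3 - (0)²) = 36 + 23 + 12 = 71,
  det = 9·(4·3 - (0)²) - (0)·((0)·3 - (0)·(-2)) + (-2)·((0)·(0) - 4·(-2)) = 9·(12) - (0)·(0) + (-2)·(8) = 92.
  So p(λ) = λ³ - 16λ² + 71λ - 92.
Step 2 — look for an integer root (rational root theorem: any rational root is an integer divisor of 92). Testing λ = 4:
  p(4) = 64 - 256 + 284 - 92 = 0  ✓
  Dividing out (λ - 4): p(λ) = (λ - 4)(λ² - 12λ + 23).
Step 3 — remaining eigenvalues from the quadratic λ² - 12λ + 23 = 0:
  Δ = 12² - 4·23 = 144 - 92 = 52,  λ = (12 ± √52)/2 = (12 ± 7.2111)/2 ≈ 9.6056 or 2.3944.
  Sorted: λ_1 = 9.6056,  λ_2 = 4,  λ_3 = 2.3944  (check: sum = 16 = tr ✓).

Step 4 — unit eigenvector for λ_1 ≈ 9.6056: v spans the null space of (Sigma - λ_1 I), whose rows are
  r_1 = (-0.6056, 0, -2),  r_2 = (0, -5.6056, 0),  r_3 = (-2, 0, -6.6056).
  v is orthogonal to every row, so take v ∝ r_1 × r_2 = ((0)·(0) - (-2)·(-5.6056), (-2)·(0) - (-0.6056)·(0), (-0.6056)·(-5.6056) - (0)·(0)) ≈ (-11.2111, 0, 3.3944).
  Rescale (multiply by -1 so the first nonzero entry is positive): u = (11.2111, 0, -3.3944).
  ||u|| = √((11.2111)² + (0)² + (-3.3944)²) = √(137.2111) ≈ 11.7137,  v_1 = u/||u|| ≈ (0.9571, 0, -0.2898) (||v_1|| = 1).

λ_1 = 9.6056,  λ_2 = 4,  λ_3 = 2.3944;  v_1 ≈ (0.9571, 0, -0.2898)


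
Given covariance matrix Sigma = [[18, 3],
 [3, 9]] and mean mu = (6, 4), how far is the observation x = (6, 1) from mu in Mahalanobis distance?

Step 1 — centre the observation: (x - mu) = (0, -3).

Step 2 — invert Sigma. det(Sigma) = 18·9 - (3)² = 153.
  Sigma^{-1} = (1/det) · [[d, -b], [-b, a]] = [[0.0588, -0.0196],
 [-0.0196, 0.1176]].

Step 3 — form the quadratic (x - mu)^T · Sigma^{-1} · (x - mu):
  Sigma^{-1} · (x - mu) = (0.0588, -0.3529).
  (x - mu)^T · [Sigma^{-1} · (x - mu)] = (0)·(0.0588) + (-3)·(-0.3529) = 1.0588.

Step 4 — take square root: d = √(1.0588) ≈ 1.029.

d(x, mu) = √(1.0588) ≈ 1.029


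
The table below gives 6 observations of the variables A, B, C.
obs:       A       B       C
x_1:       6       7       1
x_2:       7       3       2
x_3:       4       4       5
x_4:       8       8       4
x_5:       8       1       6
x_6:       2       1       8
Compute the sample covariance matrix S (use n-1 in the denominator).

Step 1 — column means:
  mean(A) = (6 + 7 + 4 + 8 + 8 + 2) / 6 = 35/6 = 5.8333
  mean(B) = (7 + 3 + 4 + 8 + 1 + 1) / 6 = 24/6 = 4
  mean(C) = (1 + 2 + 5 + 4 + 6 + 8) / 6 = 26/6 = 4.3333

Step 2 — sample covariance S[i,j] = (1/(n-1)) · Σ_k (x_{k,i} - mean_i) · (x_{k,j} - mean_j), with n-1 = 5.
  S[A,A] = ((0.1667)·(0.1667) + (1.1667)·(1.1667) + (-1.8333)·(-1.8333) + (2.1667)·(2.1667) + (2.1667)·(2.1667) + (-3.8333)·(-3.8333)) / 5 = 28.8333/5 = 5.7667
  S[A,B] = ((0.1667)·(3) + (1.1667)·(-1) + (-1.8333)·(0) + (2.1667)·(4) + (2.1667)·(-3) + (-3.8333)·(-3)) / 5 = 13/5 = 2.6
  S[A,C] = ((0.1667)·(-3.3333) + (1.1667)·(-2.3333) + (-1.8333)·(0.6667) + (2.1667)·(-0.3333) + (2.1667)·(1.6667) + (-3.8333)·(3.6667)) / 5 = -15.6667/5 = -3.1333
  S[B,B] = ((3)·(3) + (-1)·(-1) + (0)·(0) + (4)·(4) + (-3)·(-3) + (-3)·(-3)) / 5 = 44/5 = 8.8
  S[B,C] = ((3)·(-3.3333) + (-1)·(-2.3333) + (0)·(0.6667) + (4)·(-0.3333) + (-3)·(1.6667) + (-3)·(3.6667)) / 5 = -25/5 = -5
  S[C,C] = ((-3.3333)·(-3.3333) + (-2.3333)·(-2.3333) + (0.6667)·(0.6667) + (-0.3333)·(-0.3333) + (1.6667)·(1.6667) + (3.6667)·(3.6667)) / 5 = 33.3333/5 = 6.6667

S is symmetric (S[j,i] = S[i,j]). Assembling:

S = [[5.7667, 2.6, -3.1333],
 [2.6, 8.8, -5],
 [-3.1333, -5, 6.6667]]


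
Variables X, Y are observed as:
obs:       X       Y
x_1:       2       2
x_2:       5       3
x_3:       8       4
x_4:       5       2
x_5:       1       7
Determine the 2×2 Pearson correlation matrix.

Step 1 — column means:
  mean(X) = (2 + 5 + 8 + 5 + 1) / 5 = 21/5 = 4.2
  mean(Y) = (2 + 3 + 4 + 2 + 7) / 5 = 18/5 = 3.6

Step 2 — sample variances and covariances s[i,j] = (1/(n-1)) · Σ_k (x_{k,i} - mean_i) · (x_{k,j} - mean_j), with n-1 = 4:
  s[X,X] = ((-2.2)·(-2.2) + (0.8)·(0.8) + (3.8)·(3.8) + (0.8)·(0.8) + (-3.2)·(-3.2)) / 4 = 30.8/4 = 7.7
  s[X,Y] = ((-2.2)·(-1.6) + (0.8)·(-0.6) + (3.8)·(0.4) + (0.8)·(-1.6) + (-3.2)·(3.4)) / 4 = -7.6/4 = -1.9
  s[Y,Y] = ((-1.6)·(-1.6) + (-0.6)·(-0.6) + (0.4)·(0.4) + (-1.6)·(-1.6) + (3.4)·(3.4)) / 4 = 17.2/4 = 4.3
  Sample standard deviations s_i = √(s[i,i]):
  s(X) = √(7.7) = 2.7749
  s(Y) = √(4.3) = 2.0736

Step 3 — r_{ij} = s_{ij} / (s_i · s_j):
  r[X,X] = 1 (diagonal).
  r[X,Y] = -1.9 / (2.7749 · 2.0736) = -1.9 / 5.7541 = -0.3302
  r[Y,Y] = 1 (diagonal).

R is symmetric with unit diagonal. Assembling:

R = [[1, -0.3302],
 [-0.3302, 1]]


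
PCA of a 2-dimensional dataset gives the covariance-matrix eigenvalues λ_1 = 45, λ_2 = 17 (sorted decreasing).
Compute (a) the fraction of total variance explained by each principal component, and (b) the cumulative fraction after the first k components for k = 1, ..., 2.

Step 1 — total variance = trace(Sigma) = Σ λ_i = 45 + 17 = 62.

Step 2 — fraction explained by component i = λ_i / Σ λ:
  PC1: 45/62 = 0.7258
  PC2: 17/62 = 0.2742

Step 3 — cumulative fraction after k components = (λ_1 + ... + λ_k) / Σ λ:
  k = 1: 45/62 = 0.7258
  k = 2: (45 + 17)/62 = 62/62 = 1

Summary (fraction, with percent):

explained: PC1 0.7258 (72.58%), PC2 0.2742 (27.42%);  cumulative: 0.7258, 1


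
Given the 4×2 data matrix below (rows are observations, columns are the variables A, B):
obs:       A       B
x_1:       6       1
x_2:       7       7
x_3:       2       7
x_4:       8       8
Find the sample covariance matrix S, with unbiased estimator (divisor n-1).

Step 1 — column means:
  mean(A) = (6 + 7 + 2 + 8) / 4 = 23/4 = 5.75
  mean(B) = (1 + 7 + 7 + 8) / 4 = 23/4 = 5.75

Step 2 — sample covariance S[i,j] = (1/(n-1)) · Σ_k (x_{k,i} - mean_i) · (x_{k,j} - mean_j), with n-1 = 3.
  S[A,A] = ((0.25)·(0.25) + (1.25)·(1.25) + (-3.75)·(-3.75) + (2.25)·(2.25)) / 3 = 20.75/3 = 6.9167
  S[A,B] = ((0.25)·(-4.75) + (1.25)·(1.25) + (-3.75)·(1.25) + (2.25)·(2.25)) / 3 = 0.75/3 = 0.25
  S[B,B] = ((-4.75)·(-4.75) + (1.25)·(1.25) + (1.25)·(1.25) + (2.25)·(2.25)) / 3 = 30.75/3 = 10.25

S is symmetric (S[j,i] = S[i,j]). Assembling:

S = [[6.9167, 0.25],
 [0.25, 10.25]]


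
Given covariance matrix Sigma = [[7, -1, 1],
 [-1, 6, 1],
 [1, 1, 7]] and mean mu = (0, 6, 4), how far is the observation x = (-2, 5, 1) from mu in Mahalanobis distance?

Step 1 — centre the observation: (x - mu) = (-2, -1, -3).

Step 2 — invert Sigma (cofactor / det for 3×3, or solve directly):
  Sigma^{-1} = [[0.1507, 0.0294, -0.0257],
 [0.0294, 0.1765, -0.0294],
 [-0.0257, -0.0294, 0.1507]].

Step 3 — form the quadratic (x - mu)^T · Sigma^{-1} · (x - mu):
  Sigma^{-1} · (x - mu) = (-0.2537, -0.1471, -0.3713).
  (x - mu)^T · [Sigma^{-1} · (x - mu)] = (-2)·(-0.2537) + (-1)·(-0.1471) + (-3)·(-0.3713) = 1.7684.

Step 4 — take square root: d = √(1.7684) ≈ 1.3298.

d(x, mu) = √(1.7684) ≈ 1.3298


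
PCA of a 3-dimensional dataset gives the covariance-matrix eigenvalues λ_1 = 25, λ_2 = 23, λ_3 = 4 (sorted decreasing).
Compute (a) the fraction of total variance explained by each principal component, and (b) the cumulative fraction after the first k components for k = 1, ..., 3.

Step 1 — total variance = trace(Sigma) = Σ λ_i = 25 + 23 + 4 = 52.

Step 2 — fraction explained by component i = λ_i / Σ λ:
  PC1: 25/52 = 0.4808
  PC2: 23/52 = 0.4423
  PC3: 4/52 = 0.0769

Step 3 — cumulative fraction after k components = (λ_1 + ... + λ_k) / Σ λ:
  k = 1: 25/52 = 0.4808
  k = 2: (25 + 23)/52 = 48/52 = 0.9231
  k = 3: (25 + 23 + 4)/52 = 52/52 = 1

Summary (fraction, with percent):

explained: PC1 0.4808 (48.08%), PC2 0.4423 (44.23%), PC3 0.0769 (7.69%);  cumulative: 0.4808, 0.9231, 1


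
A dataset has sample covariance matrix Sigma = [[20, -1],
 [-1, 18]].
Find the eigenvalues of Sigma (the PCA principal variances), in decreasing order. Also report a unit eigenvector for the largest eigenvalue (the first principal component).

Step 1 — characteristic polynomial of 2×2 Sigma:
  det(Sigma - λI) = λ² - trace · λ + det = 0.
  trace = 20 + 18 = 38, det = 20·18 - (-1)² = 359.
Step 2 — discriminant:
  Δ = trace² - 4·det = 1444 - 1436 = 8.
Step 3 — eigenvalues:
  λ = (trace ± √Δ)/2 = (38 ± 2.8284)/2,
  λ_1 = 20.4142,  λ_2 = 17.5858.

Step 4 — unit eigenvector for λ_1: solve (Sigma - λ_1 I)v = 0. First row:
  (20 - 20.4142)·v_x + (-1)·v_y = 0, i.e. (-0.4142)·v_x + (-1)·v_y = 0,
  so v ∝ (b, λ_1 - a) = (-1, 0.4142); multiply by -1 so the first entry is positive: u = (1, -0.4142).
  ||u|| = √((1)² + (-0.4142)²) = √(1.1716) ≈ 1.0824,
  v_1 = u/||u|| ≈ (0.9239, -0.3827) (||v_1|| = 1).

λ_1 = 20.4142,  λ_2 = 17.5858;  v_1 ≈ (0.9239, -0.3827)


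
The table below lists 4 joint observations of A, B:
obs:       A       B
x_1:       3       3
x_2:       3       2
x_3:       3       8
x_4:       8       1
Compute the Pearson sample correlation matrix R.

Step 1 — column means:
  mean(A) = (3 + 3 + 3 + 8) / 4 = 17/4 = 4.25
  mean(B) = (3 + 2 + 8 + 1) / 4 = 14/4 = 3.5

Step 2 — sample variances and covariances s[i,j] = (1/(n-1)) · Σ_k (x_{k,i} - mean_i) · (x_{k,j} - mean_j), with n-1 = 3:
  s[A,A] = ((-1.25)·(-1.25) + (-1.25)·(-1.25) + (-1.25)·(-1.25) + (3.75)·(3.75)) / 3 = 18.75/3 = 6.25
  s[A,B] = ((-1.25)·(-0.5) + (-1.25)·(-1.5) + (-1.25)·(4.5) + (3.75)·(-2.5)) / 3 = -12.5/3 = -4.1667
  s[B,B] = ((-0.5)·(-0.5) + (-1.5)·(-1.5) + (4.5)·(4.5) + (-2.5)·(-2.5)) / 3 = 29/3 = 9.6667
  Sample standard deviations s_i = √(s[i,i]):
  s(A) = √(6.25) = 2.5
  s(B) = √(9.6667) = 3.1091

Step 3 — r_{ij} = s_{ij} / (s_i · s_j):
  r[A,A] = 1 (diagonal).
  r[A,B] = -4.1667 / (2.5 · 3.1091) = -4.1667 / 7.7728 = -0.5361
  r[B,B] = 1 (diagonal).

R is symmetric with unit diagonal. Assembling:

R = [[1, -0.5361],
 [-0.5361, 1]]


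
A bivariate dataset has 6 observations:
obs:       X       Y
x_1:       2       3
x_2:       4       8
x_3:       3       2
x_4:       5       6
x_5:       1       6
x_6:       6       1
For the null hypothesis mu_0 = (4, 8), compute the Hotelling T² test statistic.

Step 1 — sample mean vector:
  mean(X) = (2 + 4 + 3 + 5 + 1 + 6) / 6 = 21/6 = 3.5
  mean(Y) = (3 + 8 + 2 + 6 + 6 + 1) / 6 = 26/6 = 4.3333
  x̄ = (3.5, 4.3333),  deviation x̄ - mu_0 = (3.5, 4.3333) - (4, 8) = (-0.5, -3.6667).

Step 2 — sample covariance matrix, S[i,j] = (1/(n-1)) · Σ_k (x_{k,i} - mean_i) · (x_{k,j} - mean_j), divisor n-1 = 5:
  S[X,X] = ((-1.5)·(-1.5) + (0.5)·(0.5) + (-0.5)·(-0.5) + (1.5)·(1.5) + (-2.5)·(-2.5) + (2.5)·(2.5)) / 5 = 17.5/5 = 3.5
  S[X,Y] = ((-1.5)·(-1.3333) + (0.5)·(3.6667) + (-0.5)·(-2.3333) + (1.5)·(1.6667) + (-2.5)·(1.6667) + (2.5)·(-3.3333)) / 5 = -5/5 = -1
  S[Y,Y] = ((-1.3333)·(-1.3333) + (3.6667)·(3.6667) + (-2.3333)·(-2.3333) + (1.6667)·(1.6667) + (1.6667)·(1.6667) + (-3.3333)·(-3.3333)) / 5 = 37.3333/5 = 7.4667
  S = [[3.5, -1],
 [-1, 7.4667]].

Step 3 — invert S. det(S) = 3.5·7.4667 - (-1)² = 25.1333.
  S^{-1} = (1/det) · [[d, -b], [-b, a]] = [[0.2971, 0.0398],
 [0.0398, 0.1393]].

Step 4 — quadratic form (x̄ - mu_0)^T · S^{-1} · (x̄ - mu_0):
  S^{-1} · (x̄ - mu_0) = (-0.2944, -0.5305),
  (x̄ - mu_0)^T · [...] = (-0.5)·(-0.2944) + (-3.6667)·(-0.5305) = 2.0924.

Step 5 — scale by n: T² = 6 · 2.0924 = 12.5544.

T² ≈ 12.5544


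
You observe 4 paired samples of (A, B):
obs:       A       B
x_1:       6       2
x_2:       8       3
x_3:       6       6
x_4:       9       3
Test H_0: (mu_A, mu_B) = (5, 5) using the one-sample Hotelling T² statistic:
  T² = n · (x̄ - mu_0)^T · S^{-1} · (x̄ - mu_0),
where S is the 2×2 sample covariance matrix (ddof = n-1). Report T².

Step 1 — sample mean vector:
  mean(A) = (6 + 8 + 6 + 9) / 4 = 29/4 = 7.25
  mean(B) = (2 + 3 + 6 + 3) / 4 = 14/4 = 3.5
  x̄ = (7.25, 3.5),  deviation x̄ - mu_0 = (7.25, 3.5) - (5, 5) = (2.25, -1.5).

Step 2 — sample covariance matrix, S[i,j] = (1/(n-1)) · Σ_k (x_{k,i} - mean_i) · (x_{k,j} - mean_j), divisor n-1 = 3:
  S[A,A] = ((-1.25)·(-1.25) + (0.75)·(0.75) + (-1.25)·(-1.25) + (1.75)·(1.75)) / 3 = 6.75/3 = 2.25
  S[A,B] = ((-1.25)·(-1.5) + (0.75)·(-0.5) + (-1.25)·(2.5) + (1.75)·(-0.5)) / 3 = -2.5/3 = -0.8333
  S[B,B] = ((-1.5)·(-1.5) + (-0.5)·(-0.5) + (2.5)·(2.5) + (-0.5)·(-0.5)) / 3 = 9/3 = 3
  S = [[2.25, -0.8333],
 [-0.8333, 3]].

Step 3 — invert S. det(S) = 2.25·3 - (-0.8333)² = 6.0556.
  S^{-1} = (1/det) · [[d, -b], [-b, a]] = [[0.4954, 0.1376],
 [0.1376, 0.3716]].

Step 4 — quadratic form (x̄ - mu_0)^T · S^{-1} · (x̄ - mu_0):
  S^{-1} · (x̄ - mu_0) = (0.9083, -0.2477),
  (x̄ - mu_0)^T · [...] = (2.25)·(0.9083) + (-1.5)·(-0.2477) = 2.4151.

Step 5 — scale by n: T² = 4 · 2.4151 = 9.6606.

T² ≈ 9.6606


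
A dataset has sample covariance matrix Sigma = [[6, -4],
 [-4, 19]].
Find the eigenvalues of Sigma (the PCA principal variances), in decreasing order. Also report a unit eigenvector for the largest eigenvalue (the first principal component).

Step 1 — characteristic polynomial of 2×2 Sigma:
  det(Sigma - λI) = λ² - trace · λ + det = 0.
  trace = 6 + 19 = 25, det = 6·19 - (-4)² = 98.
Step 2 — discriminant:
  Δ = trace² - 4·det = 625 - 392 = 233.
Step 3 — eigenvalues:
  λ = (trace ± √Δ)/2 = (25 ± 15.2643)/2,
  λ_1 = 20.1322,  λ_2 = 4.8678.

Step 4 — unit eigenvector for λ_1: solve (Sigma - λ_1 I)v = 0. First row:
  (6 - 20.1322)·v_x + (-4)·v_y = 0, i.e. (-14.1322)·v_x + (-4)·v_y = 0,
  so v ∝ (b, λ_1 - a) = (-4, 14.1322); multiply by -1 so the first entry is positive: u = (4, -14.1322).
  ||u|| = √((4)² + (-14.1322)²) = √(215.7182) ≈ 14.6873,
  v_1 = u/||u|| ≈ (0.2723, -0.9622) (||v_1|| = 1).

λ_1 = 20.1322,  λ_2 = 4.8678;  v_1 ≈ (0.2723, -0.9622)


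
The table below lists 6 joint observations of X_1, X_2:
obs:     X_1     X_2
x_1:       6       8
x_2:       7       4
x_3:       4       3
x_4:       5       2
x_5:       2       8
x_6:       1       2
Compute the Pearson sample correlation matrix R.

Step 1 — column means:
  mean(X_1) = (6 + 7 + 4 + 5 + 2 + 1) / 6 = 25/6 = 4.1667
  mean(X_2) = (8 + 4 + 3 + 2 + 8 + 2) / 6 = 27/6 = 4.5

Step 2 — sample variances and covariances s[i,j] = (1/(n-1)) · Σ_k (x_{k,i} - mean_i) · (x_{k,j} - mean_j), with n-1 = 5:
  s[X_1,X_1] = ((1.8333)·(1.8333) + (2.8333)·(2.8333) + (-0.1667)·(-0.1667) + (0.8333)·(0.8333) + (-2.1667)·(-2.1667) + (-3.1667)·(-3.1667)) / 5 = 26.8333/5 = 5.3667
  s[X_1,X_2] = ((1.8333)·(3.5) + (2.8333)·(-0.5) + (-0.1667)·(-1.5) + (0.8333)·(-2.5) + (-2.1667)·(3.5) + (-3.1667)·(-2.5)) / 5 = 3.5/5 = 0.7
  s[X_2,X_2] = ((3.5)·(3.5) + (-0.5)·(-0.5) + (-1.5)·(-1.5) + (-2.5)·(-2.5) + (3.5)·(3.5) + (-2.5)·(-2.5)) / 5 = 39.5/5 = 7.9
  Sample standard deviations s_i = √(s[i,i]):
  s(X_1) = √(5.3667) = 2.3166
  s(X_2) = √(7.9) = 2.8107

Step 3 — r_{ij} = s_{ij} / (s_i · s_j):
  r[X_1,X_1] = 1 (diagonal).
  r[X_1,X_2] = 0.7 / (2.3166 · 2.8107) = 0.7 / 6.5113 = 0.1075
  r[X_2,X_2] = 1 (diagonal).

R is symmetric with unit diagonal. Assembling:

R = [[1, 0.1075],
 [0.1075, 1]]


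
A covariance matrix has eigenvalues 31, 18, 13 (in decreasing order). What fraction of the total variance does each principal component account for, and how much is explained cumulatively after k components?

Step 1 — total variance = trace(Sigma) = Σ λ_i = 31 + 18 + 13 = 62.

Step 2 — fraction explained by component i = λ_i / Σ λ:
  PC1: 31/62 = 0.5
  PC2: 18/62 = 0.2903
  PC3: 13/62 = 0.2097

Step 3 — cumulative fraction after k components = (λ_1 + ... + λ_k) / Σ λ:
  k = 1: 31/62 = 0.5
  k = 2: (31 + 18)/62 = 49/62 = 0.7903
  k = 3: (31 + 18 + 13)/62 = 62/62 = 1

Summary (fraction, with percent):

explained: PC1 0.5 (50%), PC2 0.2903 (29.03%), PC3 0.2097 (20.97%);  cumulative: 0.5, 0.7903, 1


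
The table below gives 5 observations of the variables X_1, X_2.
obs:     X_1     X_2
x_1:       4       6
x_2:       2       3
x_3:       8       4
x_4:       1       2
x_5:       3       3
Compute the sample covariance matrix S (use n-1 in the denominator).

Step 1 — column means:
  mean(X_1) = (4 + 2 + 8 + 1 + 3) / 5 = 18/5 = 3.6
  mean(X_2) = (6 + 3 + 4 + 2 + 3) / 5 = 18/5 = 3.6

Step 2 — sample covariance S[i,j] = (1/(n-1)) · Σ_k (x_{k,i} - mean_i) · (x_{k,j} - mean_j), with n-1 = 4.
  S[X_1,X_1] = ((0.4)·(0.4) + (-1.6)·(-1.6) + (4.4)·(4.4) + (-2.6)·(-2.6) + (-0.6)·(-0.6)) / 4 = 29.2/4 = 7.3
  S[X_1,X_2] = ((0.4)·(2.4) + (-1.6)·(-0.6) + (4.4)·(0.4) + (-2.6)·(-1.6) + (-0.6)·(-0.6)) / 4 = 8.2/4 = 2.05
  S[X_2,X_2] = ((2.4)·(2.4) + (-0.6)·(-0.6) + (0.4)·(0.4) + (-1.6)·(-1.6) + (-0.6)·(-0.6)) / 4 = 9.2/4 = 2.3

S is symmetric (S[j,i] = S[i,j]). Assembling:

S = [[7.3, 2.05],
 [2.05, 2.3]]
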